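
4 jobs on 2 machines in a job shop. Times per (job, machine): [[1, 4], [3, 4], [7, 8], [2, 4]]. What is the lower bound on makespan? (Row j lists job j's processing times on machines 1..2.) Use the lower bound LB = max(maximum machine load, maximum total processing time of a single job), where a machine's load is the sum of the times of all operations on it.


Machine loads:
  Machine 1: 1 + 3 + 7 + 2 = 13
  Machine 2: 4 + 4 + 8 + 4 = 20
Max machine load = 20
Job totals:
  Job 1: 5
  Job 2: 7
  Job 3: 15
  Job 4: 6
Max job total = 15
Lower bound = max(20, 15) = 20

20


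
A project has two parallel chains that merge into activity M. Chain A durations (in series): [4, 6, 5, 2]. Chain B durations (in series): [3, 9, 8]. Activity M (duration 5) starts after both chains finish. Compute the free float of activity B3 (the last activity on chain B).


ES(B3) = sum of predecessors on chain B = 12
EF(B3) = ES + duration = 12 + 8 = 20
Successor of B3 is M. ES(M) = max(sum(A), sum(B)) = max(17, 20) = 20
Free float = ES(successor) - EF(current) = 20 - 20 = 0

0


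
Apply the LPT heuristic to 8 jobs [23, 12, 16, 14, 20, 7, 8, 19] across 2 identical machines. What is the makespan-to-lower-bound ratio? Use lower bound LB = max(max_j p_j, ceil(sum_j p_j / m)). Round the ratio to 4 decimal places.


LPT order: [23, 20, 19, 16, 14, 12, 8, 7]
Machine loads after assignment: [60, 59]
LPT makespan = 60
Lower bound = max(max_job, ceil(total/2)) = max(23, 60) = 60
Ratio = 60 / 60 = 1.0

1.0


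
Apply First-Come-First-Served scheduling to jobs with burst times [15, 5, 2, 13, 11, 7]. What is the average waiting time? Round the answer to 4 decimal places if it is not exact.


FCFS order (as given): [15, 5, 2, 13, 11, 7]
Waiting times:
  Job 1: wait = 0
  Job 2: wait = 15
  Job 3: wait = 20
  Job 4: wait = 22
  Job 5: wait = 35
  Job 6: wait = 46
Sum of waiting times = 138
Average waiting time = 138/6 = 23.0

23.0


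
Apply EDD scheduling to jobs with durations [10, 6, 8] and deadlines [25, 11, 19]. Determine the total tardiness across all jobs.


Sort by due date (EDD order): [(6, 11), (8, 19), (10, 25)]
Compute completion times and tardiness:
  Job 1: p=6, d=11, C=6, tardiness=max(0,6-11)=0
  Job 2: p=8, d=19, C=14, tardiness=max(0,14-19)=0
  Job 3: p=10, d=25, C=24, tardiness=max(0,24-25)=0
Total tardiness = 0

0


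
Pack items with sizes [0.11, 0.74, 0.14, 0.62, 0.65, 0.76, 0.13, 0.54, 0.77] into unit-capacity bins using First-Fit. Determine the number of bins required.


Place items sequentially using First-Fit:
  Item 0.11 -> new Bin 1
  Item 0.74 -> Bin 1 (now 0.85)
  Item 0.14 -> Bin 1 (now 0.99)
  Item 0.62 -> new Bin 2
  Item 0.65 -> new Bin 3
  Item 0.76 -> new Bin 4
  Item 0.13 -> Bin 2 (now 0.75)
  Item 0.54 -> new Bin 5
  Item 0.77 -> new Bin 6
Total bins used = 6

6


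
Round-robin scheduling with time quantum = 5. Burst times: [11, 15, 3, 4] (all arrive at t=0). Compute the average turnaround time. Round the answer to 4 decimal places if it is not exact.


Time quantum = 5
Execution trace:
  J1 runs 5 units, time = 5
  J2 runs 5 units, time = 10
  J3 runs 3 units, time = 13
  J4 runs 4 units, time = 17
  J1 runs 5 units, time = 22
  J2 runs 5 units, time = 27
  J1 runs 1 units, time = 28
  J2 runs 5 units, time = 33
Finish times: [28, 33, 13, 17]
Average turnaround = 91/4 = 22.75

22.75


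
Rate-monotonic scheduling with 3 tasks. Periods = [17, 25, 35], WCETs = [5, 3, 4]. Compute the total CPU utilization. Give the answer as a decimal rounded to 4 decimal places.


Compute individual utilizations (exact fractions):
  Task 1: C/T = 5/17 (approx. 0.2941)
  Task 2: C/T = 3/25 (approx. 0.12)
  Task 3: C/T = 4/35 (approx. 0.1143)
Total utilization U = 5/17 + 3/25 + 4/35 = 1572/2975
Rounded to 4 decimal places: U = 0.5284
RM (Liu & Layland) bound for 3 tasks = 0.779763; compare with U = 1572/2975 (approx. 0.528403)
U <= bound, so schedulable by RM sufficient condition.

0.5284


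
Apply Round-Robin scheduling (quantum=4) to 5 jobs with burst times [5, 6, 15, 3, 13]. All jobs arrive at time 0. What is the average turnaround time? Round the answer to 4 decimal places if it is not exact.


Time quantum = 4
Execution trace:
  J1 runs 4 units, time = 4
  J2 runs 4 units, time = 8
  J3 runs 4 units, time = 12
  J4 runs 3 units, time = 15
  J5 runs 4 units, time = 19
  J1 runs 1 units, time = 20
  J2 runs 2 units, time = 22
  J3 runs 4 units, time = 26
  J5 runs 4 units, time = 30
  J3 runs 4 units, time = 34
  J5 runs 4 units, time = 38
  J3 runs 3 units, time = 41
  J5 runs 1 units, time = 42
Finish times: [20, 22, 41, 15, 42]
Average turnaround = 140/5 = 28.0

28.0


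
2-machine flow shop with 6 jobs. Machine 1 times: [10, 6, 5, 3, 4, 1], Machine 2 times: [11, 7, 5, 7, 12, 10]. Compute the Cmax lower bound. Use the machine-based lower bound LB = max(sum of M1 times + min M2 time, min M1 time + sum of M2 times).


LB1 = sum(M1 times) + min(M2 times) = 29 + 5 = 34
LB2 = min(M1 times) + sum(M2 times) = 1 + 52 = 53
Lower bound = max(LB1, LB2) = max(34, 53) = 53

53


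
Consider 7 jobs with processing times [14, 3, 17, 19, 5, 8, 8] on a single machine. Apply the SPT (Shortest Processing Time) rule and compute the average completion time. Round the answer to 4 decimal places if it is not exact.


Sort jobs by processing time (SPT order): [3, 5, 8, 8, 14, 17, 19]
Compute completion times sequentially:
  Job 1: processing = 3, completes at 3
  Job 2: processing = 5, completes at 8
  Job 3: processing = 8, completes at 16
  Job 4: processing = 8, completes at 24
  Job 5: processing = 14, completes at 38
  Job 6: processing = 17, completes at 55
  Job 7: processing = 19, completes at 74
Sum of completion times = 218
Average completion time = 218/7 = 31.1429

31.1429


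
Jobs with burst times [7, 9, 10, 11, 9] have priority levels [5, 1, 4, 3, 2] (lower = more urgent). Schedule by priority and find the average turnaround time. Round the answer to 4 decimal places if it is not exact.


Sort by priority (ascending = highest first):
Order: [(1, 9), (2, 9), (3, 11), (4, 10), (5, 7)]
Completion times:
  Priority 1, burst=9, C=9
  Priority 2, burst=9, C=18
  Priority 3, burst=11, C=29
  Priority 4, burst=10, C=39
  Priority 5, burst=7, C=46
Average turnaround = 141/5 = 28.2

28.2


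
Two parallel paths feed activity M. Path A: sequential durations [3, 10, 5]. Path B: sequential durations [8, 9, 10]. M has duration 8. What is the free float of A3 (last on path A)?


ES(A3) = sum of predecessors on chain A = 13
EF(A3) = ES + duration = 13 + 5 = 18
Successor of A3 is M. ES(M) = max(sum(A), sum(B)) = max(18, 27) = 27
Free float = ES(successor) - EF(current) = 27 - 18 = 9

9


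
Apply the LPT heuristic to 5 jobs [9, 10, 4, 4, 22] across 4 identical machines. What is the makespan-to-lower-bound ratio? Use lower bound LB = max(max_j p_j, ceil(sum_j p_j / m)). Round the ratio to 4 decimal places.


LPT order: [22, 10, 9, 4, 4]
Machine loads after assignment: [22, 10, 9, 8]
LPT makespan = 22
Lower bound = max(max_job, ceil(total/4)) = max(22, 13) = 22
Ratio = 22 / 22 = 1.0

1.0


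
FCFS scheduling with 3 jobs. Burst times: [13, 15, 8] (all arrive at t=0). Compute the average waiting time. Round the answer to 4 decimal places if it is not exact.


FCFS order (as given): [13, 15, 8]
Waiting times:
  Job 1: wait = 0
  Job 2: wait = 13
  Job 3: wait = 28
Sum of waiting times = 41
Average waiting time = 41/3 = 13.6667

13.6667


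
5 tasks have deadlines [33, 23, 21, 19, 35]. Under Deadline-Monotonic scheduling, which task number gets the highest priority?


Sort tasks by relative deadline (ascending):
  Task 4: deadline = 19
  Task 3: deadline = 21
  Task 2: deadline = 23
  Task 1: deadline = 33
  Task 5: deadline = 35
Priority order (highest first): [4, 3, 2, 1, 5]
Highest priority task = 4

4


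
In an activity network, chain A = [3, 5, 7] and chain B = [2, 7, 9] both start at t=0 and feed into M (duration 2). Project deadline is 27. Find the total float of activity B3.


Forward pass: ES(B3) = sum of predecessors on chain B = 9
EF = ES + duration = 9 + 9 = 18
Backward pass: LF(M) = deadline = 27; LS(M) = 27 - 2 = 25
LF(B3) = LS(M) - sum(successors on chain B) = 25 - 0 = 25
LS = LF - duration = 25 - 9 = 16
Total float = LS - ES = 16 - 9 = 7

7


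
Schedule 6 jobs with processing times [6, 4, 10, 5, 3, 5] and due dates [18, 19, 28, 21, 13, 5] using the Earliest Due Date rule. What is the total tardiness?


Sort by due date (EDD order): [(5, 5), (3, 13), (6, 18), (4, 19), (5, 21), (10, 28)]
Compute completion times and tardiness:
  Job 1: p=5, d=5, C=5, tardiness=max(0,5-5)=0
  Job 2: p=3, d=13, C=8, tardiness=max(0,8-13)=0
  Job 3: p=6, d=18, C=14, tardiness=max(0,14-18)=0
  Job 4: p=4, d=19, C=18, tardiness=max(0,18-19)=0
  Job 5: p=5, d=21, C=23, tardiness=max(0,23-21)=2
  Job 6: p=10, d=28, C=33, tardiness=max(0,33-28)=5
Total tardiness = 7

7


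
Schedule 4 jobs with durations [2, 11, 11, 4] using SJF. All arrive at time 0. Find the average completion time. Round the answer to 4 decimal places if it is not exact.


SJF order (ascending): [2, 4, 11, 11]
Completion times:
  Job 1: burst=2, C=2
  Job 2: burst=4, C=6
  Job 3: burst=11, C=17
  Job 4: burst=11, C=28
Average completion = 53/4 = 13.25

13.25


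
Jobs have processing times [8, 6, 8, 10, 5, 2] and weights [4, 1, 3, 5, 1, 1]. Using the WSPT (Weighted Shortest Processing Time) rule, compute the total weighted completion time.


Compute p/w ratios and sort ascending (WSPT): [(8, 4), (10, 5), (2, 1), (8, 3), (5, 1), (6, 1)]
Compute weighted completion times:
  Job (p=8,w=4): C=8, w*C=4*8=32
  Job (p=10,w=5): C=18, w*C=5*18=90
  Job (p=2,w=1): C=20, w*C=1*20=20
  Job (p=8,w=3): C=28, w*C=3*28=84
  Job (p=5,w=1): C=33, w*C=1*33=33
  Job (p=6,w=1): C=39, w*C=1*39=39
Total weighted completion time = 298

298


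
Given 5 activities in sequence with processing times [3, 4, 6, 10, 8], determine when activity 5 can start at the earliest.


Activity 5 starts after activities 1 through 4 complete.
Predecessor durations: [3, 4, 6, 10]
ES = 3 + 4 + 6 + 10 = 23

23


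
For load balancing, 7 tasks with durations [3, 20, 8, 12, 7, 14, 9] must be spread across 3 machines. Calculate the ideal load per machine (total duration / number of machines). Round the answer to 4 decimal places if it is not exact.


Total processing time = 3 + 20 + 8 + 12 + 7 + 14 + 9 = 73
Number of machines = 3
Ideal balanced load = 73 / 3 = 24.3333

24.3333


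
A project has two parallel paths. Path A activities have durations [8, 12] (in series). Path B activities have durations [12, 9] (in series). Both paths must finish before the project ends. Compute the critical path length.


Path A total = 8 + 12 = 20
Path B total = 12 + 9 = 21
Critical path = longest path = max(20, 21) = 21

21


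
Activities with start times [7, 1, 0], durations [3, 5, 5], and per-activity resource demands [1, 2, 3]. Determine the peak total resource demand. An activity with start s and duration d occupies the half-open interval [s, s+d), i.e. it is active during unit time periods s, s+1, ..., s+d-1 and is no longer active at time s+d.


Each activity i is active on [start_i, start_i + duration_i).
Compute total resource usage per time slot:
  t=0: active resources = [3], total = 3
  t=1: active resources = [2, 3], total = 5
  t=2: active resources = [2, 3], total = 5
  t=3: active resources = [2, 3], total = 5
  t=4: active resources = [2, 3], total = 5
  t=5: active resources = [2], total = 2
  t=6: active resources = [], total = 0
  t=7: active resources = [1], total = 1
  t=8: active resources = [1], total = 1
  t=9: active resources = [1], total = 1
Peak resource demand = 5

5


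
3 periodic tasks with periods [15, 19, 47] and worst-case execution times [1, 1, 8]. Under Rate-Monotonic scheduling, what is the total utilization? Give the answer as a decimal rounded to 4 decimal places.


Compute individual utilizations (exact fractions):
  Task 1: C/T = 1/15 (approx. 0.0667)
  Task 2: C/T = 1/19 (approx. 0.0526)
  Task 3: C/T = 8/47 (approx. 0.1702)
Total utilization U = 1/15 + 1/19 + 8/47 = 3878/13395
Rounded to 4 decimal places: U = 0.2895
RM (Liu & Layland) bound for 3 tasks = 0.779763; compare with U = 3878/13395 (approx. 0.289511)
U <= bound, so schedulable by RM sufficient condition.

0.2895


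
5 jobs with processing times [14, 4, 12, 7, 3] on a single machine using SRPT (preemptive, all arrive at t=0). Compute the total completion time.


Since all jobs arrive at t=0, SRPT equals SPT ordering.
SPT order: [3, 4, 7, 12, 14]
Completion times:
  Job 1: p=3, C=3
  Job 2: p=4, C=7
  Job 3: p=7, C=14
  Job 4: p=12, C=26
  Job 5: p=14, C=40
Total completion time = 3 + 7 + 14 + 26 + 40 = 90

90


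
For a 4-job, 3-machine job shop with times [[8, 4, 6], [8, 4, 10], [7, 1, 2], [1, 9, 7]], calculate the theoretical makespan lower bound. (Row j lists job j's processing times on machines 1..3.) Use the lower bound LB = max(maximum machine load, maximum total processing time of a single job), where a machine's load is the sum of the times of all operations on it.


Machine loads:
  Machine 1: 8 + 8 + 7 + 1 = 24
  Machine 2: 4 + 4 + 1 + 9 = 18
  Machine 3: 6 + 10 + 2 + 7 = 25
Max machine load = 25
Job totals:
  Job 1: 18
  Job 2: 22
  Job 3: 10
  Job 4: 17
Max job total = 22
Lower bound = max(25, 22) = 25

25


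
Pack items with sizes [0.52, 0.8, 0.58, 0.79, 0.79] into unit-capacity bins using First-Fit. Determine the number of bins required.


Place items sequentially using First-Fit:
  Item 0.52 -> new Bin 1
  Item 0.8 -> new Bin 2
  Item 0.58 -> new Bin 3
  Item 0.79 -> new Bin 4
  Item 0.79 -> new Bin 5
Total bins used = 5

5


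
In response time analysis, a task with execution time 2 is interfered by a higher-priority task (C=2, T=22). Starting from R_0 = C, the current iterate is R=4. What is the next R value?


R_next = C + ceil(R_prev / T_hp) * C_hp
ceil(4 / 22) = ceil(0.1818) = 1
Interference = 1 * 2 = 2
R_next = 2 + 2 = 4
R_next = R_prev, so the iteration has converged (response time = 4).

4


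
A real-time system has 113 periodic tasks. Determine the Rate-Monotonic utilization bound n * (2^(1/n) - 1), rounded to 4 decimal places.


Compute 2^(1/113) = 1.0061528976
Subtract 1: 1.0061528976 - 1 = 0.0061528976
Multiply by n: 113 * 0.0061528976 = 0.6952774288
Round to 4 dp: 0.6953

0.6953


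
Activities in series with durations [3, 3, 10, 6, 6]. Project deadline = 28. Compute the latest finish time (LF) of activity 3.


LF(activity 3) = deadline - sum of successor durations
Successors: activities 4 through 5 with durations [6, 6]
Sum of successor durations = 12
LF = 28 - 12 = 16

16


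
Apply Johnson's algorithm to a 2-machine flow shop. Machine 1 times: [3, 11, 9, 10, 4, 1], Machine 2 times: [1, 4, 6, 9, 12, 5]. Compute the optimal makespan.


Apply Johnson's rule:
  Group 1 (a <= b): [(6, 1, 5), (5, 4, 12)]
  Group 2 (a > b): [(4, 10, 9), (3, 9, 6), (2, 11, 4), (1, 3, 1)]
Optimal job order: [6, 5, 4, 3, 2, 1]
Schedule:
  Job 6: M1 done at 1, M2 done at 6
  Job 5: M1 done at 5, M2 done at 18
  Job 4: M1 done at 15, M2 done at 27
  Job 3: M1 done at 24, M2 done at 33
  Job 2: M1 done at 35, M2 done at 39
  Job 1: M1 done at 38, M2 done at 40
Makespan = 40

40


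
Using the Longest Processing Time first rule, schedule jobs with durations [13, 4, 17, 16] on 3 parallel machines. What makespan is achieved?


Sort jobs in decreasing order (LPT): [17, 16, 13, 4]
Assign each job to the least loaded machine:
  Machine 1: jobs [17], load = 17
  Machine 2: jobs [16], load = 16
  Machine 3: jobs [13, 4], load = 17
Makespan = max load = 17

17


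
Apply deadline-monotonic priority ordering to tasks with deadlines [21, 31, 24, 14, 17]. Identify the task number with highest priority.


Sort tasks by relative deadline (ascending):
  Task 4: deadline = 14
  Task 5: deadline = 17
  Task 1: deadline = 21
  Task 3: deadline = 24
  Task 2: deadline = 31
Priority order (highest first): [4, 5, 1, 3, 2]
Highest priority task = 4

4


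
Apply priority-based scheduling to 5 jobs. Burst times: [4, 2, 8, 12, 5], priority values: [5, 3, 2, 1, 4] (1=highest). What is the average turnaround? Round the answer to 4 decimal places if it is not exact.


Sort by priority (ascending = highest first):
Order: [(1, 12), (2, 8), (3, 2), (4, 5), (5, 4)]
Completion times:
  Priority 1, burst=12, C=12
  Priority 2, burst=8, C=20
  Priority 3, burst=2, C=22
  Priority 4, burst=5, C=27
  Priority 5, burst=4, C=31
Average turnaround = 112/5 = 22.4

22.4


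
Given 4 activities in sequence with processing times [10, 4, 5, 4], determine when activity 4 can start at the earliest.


Activity 4 starts after activities 1 through 3 complete.
Predecessor durations: [10, 4, 5]
ES = 10 + 4 + 5 = 19

19


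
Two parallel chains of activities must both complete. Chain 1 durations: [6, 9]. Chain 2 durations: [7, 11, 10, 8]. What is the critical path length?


Path A total = 6 + 9 = 15
Path B total = 7 + 11 + 10 + 8 = 36
Critical path = longest path = max(15, 36) = 36

36


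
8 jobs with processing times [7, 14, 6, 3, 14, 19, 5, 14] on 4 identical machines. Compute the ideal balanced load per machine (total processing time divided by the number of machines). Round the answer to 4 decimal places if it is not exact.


Total processing time = 7 + 14 + 6 + 3 + 14 + 19 + 5 + 14 = 82
Number of machines = 4
Ideal balanced load = 82 / 4 = 20.5

20.5


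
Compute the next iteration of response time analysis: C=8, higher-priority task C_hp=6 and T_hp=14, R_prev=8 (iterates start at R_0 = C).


R_next = C + ceil(R_prev / T_hp) * C_hp
ceil(8 / 14) = ceil(0.5714) = 1
Interference = 1 * 6 = 6
R_next = 8 + 6 = 14

14


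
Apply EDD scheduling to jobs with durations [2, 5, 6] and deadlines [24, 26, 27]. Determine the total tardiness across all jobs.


Sort by due date (EDD order): [(2, 24), (5, 26), (6, 27)]
Compute completion times and tardiness:
  Job 1: p=2, d=24, C=2, tardiness=max(0,2-24)=0
  Job 2: p=5, d=26, C=7, tardiness=max(0,7-26)=0
  Job 3: p=6, d=27, C=13, tardiness=max(0,13-27)=0
Total tardiness = 0

0


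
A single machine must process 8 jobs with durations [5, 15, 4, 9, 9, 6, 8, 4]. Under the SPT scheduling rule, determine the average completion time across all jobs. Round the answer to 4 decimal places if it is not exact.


Sort jobs by processing time (SPT order): [4, 4, 5, 6, 8, 9, 9, 15]
Compute completion times sequentially:
  Job 1: processing = 4, completes at 4
  Job 2: processing = 4, completes at 8
  Job 3: processing = 5, completes at 13
  Job 4: processing = 6, completes at 19
  Job 5: processing = 8, completes at 27
  Job 6: processing = 9, completes at 36
  Job 7: processing = 9, completes at 45
  Job 8: processing = 15, completes at 60
Sum of completion times = 212
Average completion time = 212/8 = 26.5

26.5


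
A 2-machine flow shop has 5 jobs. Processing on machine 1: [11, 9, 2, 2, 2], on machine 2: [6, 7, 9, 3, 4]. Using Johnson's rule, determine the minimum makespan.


Apply Johnson's rule:
  Group 1 (a <= b): [(3, 2, 9), (4, 2, 3), (5, 2, 4)]
  Group 2 (a > b): [(2, 9, 7), (1, 11, 6)]
Optimal job order: [3, 4, 5, 2, 1]
Schedule:
  Job 3: M1 done at 2, M2 done at 11
  Job 4: M1 done at 4, M2 done at 14
  Job 5: M1 done at 6, M2 done at 18
  Job 2: M1 done at 15, M2 done at 25
  Job 1: M1 done at 26, M2 done at 32
Makespan = 32

32


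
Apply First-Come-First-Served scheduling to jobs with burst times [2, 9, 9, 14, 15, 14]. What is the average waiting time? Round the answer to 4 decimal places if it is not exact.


FCFS order (as given): [2, 9, 9, 14, 15, 14]
Waiting times:
  Job 1: wait = 0
  Job 2: wait = 2
  Job 3: wait = 11
  Job 4: wait = 20
  Job 5: wait = 34
  Job 6: wait = 49
Sum of waiting times = 116
Average waiting time = 116/6 = 19.3333

19.3333


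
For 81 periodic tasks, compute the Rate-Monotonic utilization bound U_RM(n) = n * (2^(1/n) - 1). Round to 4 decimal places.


Compute 2^(1/81) = 1.0085940916
Subtract 1: 1.0085940916 - 1 = 0.0085940916
Multiply by n: 81 * 0.0085940916 = 0.6961214196
Round to 4 dp: 0.6961

0.6961


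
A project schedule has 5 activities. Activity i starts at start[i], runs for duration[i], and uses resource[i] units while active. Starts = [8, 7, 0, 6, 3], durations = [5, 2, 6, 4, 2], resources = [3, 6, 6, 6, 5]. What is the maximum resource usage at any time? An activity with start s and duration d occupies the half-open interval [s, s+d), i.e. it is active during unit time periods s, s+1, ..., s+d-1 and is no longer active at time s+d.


Each activity i is active on [start_i, start_i + duration_i).
Compute total resource usage per time slot:
  t=0: active resources = [6], total = 6
  t=1: active resources = [6], total = 6
  t=2: active resources = [6], total = 6
  t=3: active resources = [6, 5], total = 11
  t=4: active resources = [6, 5], total = 11
  t=5: active resources = [6], total = 6
  t=6: active resources = [6], total = 6
  t=7: active resources = [6, 6], total = 12
  t=8: active resources = [3, 6, 6], total = 15
  t=9: active resources = [3, 6], total = 9
  t=10: active resources = [3], total = 3
  t=11: active resources = [3], total = 3
  t=12: active resources = [3], total = 3
Peak resource demand = 15

15


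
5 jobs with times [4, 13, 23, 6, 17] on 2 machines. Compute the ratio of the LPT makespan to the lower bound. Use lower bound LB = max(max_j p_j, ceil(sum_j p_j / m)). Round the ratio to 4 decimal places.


LPT order: [23, 17, 13, 6, 4]
Machine loads after assignment: [33, 30]
LPT makespan = 33
Lower bound = max(max_job, ceil(total/2)) = max(23, 32) = 32
Ratio = 33 / 32 = 1.0313

1.0313


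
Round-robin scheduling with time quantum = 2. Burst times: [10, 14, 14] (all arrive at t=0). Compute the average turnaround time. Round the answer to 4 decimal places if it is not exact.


Time quantum = 2
Execution trace:
  J1 runs 2 units, time = 2
  J2 runs 2 units, time = 4
  J3 runs 2 units, time = 6
  J1 runs 2 units, time = 8
  J2 runs 2 units, time = 10
  J3 runs 2 units, time = 12
  J1 runs 2 units, time = 14
  J2 runs 2 units, time = 16
  J3 runs 2 units, time = 18
  J1 runs 2 units, time = 20
  J2 runs 2 units, time = 22
  J3 runs 2 units, time = 24
  J1 runs 2 units, time = 26
  J2 runs 2 units, time = 28
  J3 runs 2 units, time = 30
  J2 runs 2 units, time = 32
  J3 runs 2 units, time = 34
  J2 runs 2 units, time = 36
  J3 runs 2 units, time = 38
Finish times: [26, 36, 38]
Average turnaround = 100/3 = 33.3333

33.3333


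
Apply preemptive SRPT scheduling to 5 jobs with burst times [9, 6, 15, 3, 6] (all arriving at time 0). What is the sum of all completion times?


Since all jobs arrive at t=0, SRPT equals SPT ordering.
SPT order: [3, 6, 6, 9, 15]
Completion times:
  Job 1: p=3, C=3
  Job 2: p=6, C=9
  Job 3: p=6, C=15
  Job 4: p=9, C=24
  Job 5: p=15, C=39
Total completion time = 3 + 9 + 15 + 24 + 39 = 90

90


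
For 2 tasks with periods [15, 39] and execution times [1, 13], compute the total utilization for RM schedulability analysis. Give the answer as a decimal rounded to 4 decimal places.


Compute individual utilizations (exact fractions):
  Task 1: C/T = 1/15 (approx. 0.0667)
  Task 2: C/T = 13/39 = 1/3 (approx. 0.3333)
Total utilization U = 1/15 + 1/3 = 2/5
Rounded to 4 decimal places: U = 0.4000
RM (Liu & Layland) bound for 2 tasks = 0.828427; compare with U = 2/5 (approx. 0.400000)
U <= bound, so schedulable by RM sufficient condition.

0.4000


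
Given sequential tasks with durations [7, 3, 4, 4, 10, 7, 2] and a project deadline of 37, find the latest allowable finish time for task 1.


LF(activity 1) = deadline - sum of successor durations
Successors: activities 2 through 7 with durations [3, 4, 4, 10, 7, 2]
Sum of successor durations = 30
LF = 37 - 30 = 7

7


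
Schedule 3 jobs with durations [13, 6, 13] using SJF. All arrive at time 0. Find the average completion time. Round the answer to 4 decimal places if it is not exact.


SJF order (ascending): [6, 13, 13]
Completion times:
  Job 1: burst=6, C=6
  Job 2: burst=13, C=19
  Job 3: burst=13, C=32
Average completion = 57/3 = 19.0

19.0


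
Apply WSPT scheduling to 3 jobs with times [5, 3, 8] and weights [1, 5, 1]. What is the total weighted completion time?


Compute p/w ratios and sort ascending (WSPT): [(3, 5), (5, 1), (8, 1)]
Compute weighted completion times:
  Job (p=3,w=5): C=3, w*C=5*3=15
  Job (p=5,w=1): C=8, w*C=1*8=8
  Job (p=8,w=1): C=16, w*C=1*16=16
Total weighted completion time = 39

39


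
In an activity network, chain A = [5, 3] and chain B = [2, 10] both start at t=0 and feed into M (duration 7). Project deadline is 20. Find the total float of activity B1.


Forward pass: ES(B1) = sum of predecessors on chain B = 0
EF = ES + duration = 0 + 2 = 2
Backward pass: LF(M) = deadline = 20; LS(M) = 20 - 7 = 13
LF(B1) = LS(M) - sum(successors on chain B) = 13 - 10 = 3
LS = LF - duration = 3 - 2 = 1
Total float = LS - ES = 1 - 0 = 1

1


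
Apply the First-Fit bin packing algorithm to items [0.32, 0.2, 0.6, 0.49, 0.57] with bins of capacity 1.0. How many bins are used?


Place items sequentially using First-Fit:
  Item 0.32 -> new Bin 1
  Item 0.2 -> Bin 1 (now 0.52)
  Item 0.6 -> new Bin 2
  Item 0.49 -> new Bin 3
  Item 0.57 -> new Bin 4
Total bins used = 4

4


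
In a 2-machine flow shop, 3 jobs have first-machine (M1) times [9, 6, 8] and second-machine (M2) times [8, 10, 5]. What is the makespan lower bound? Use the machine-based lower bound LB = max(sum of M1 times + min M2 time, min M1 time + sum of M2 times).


LB1 = sum(M1 times) + min(M2 times) = 23 + 5 = 28
LB2 = min(M1 times) + sum(M2 times) = 6 + 23 = 29
Lower bound = max(LB1, LB2) = max(28, 29) = 29

29


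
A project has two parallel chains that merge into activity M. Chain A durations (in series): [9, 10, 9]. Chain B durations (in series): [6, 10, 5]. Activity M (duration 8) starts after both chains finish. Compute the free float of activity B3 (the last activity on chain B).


ES(B3) = sum of predecessors on chain B = 16
EF(B3) = ES + duration = 16 + 5 = 21
Successor of B3 is M. ES(M) = max(sum(A), sum(B)) = max(28, 21) = 28
Free float = ES(successor) - EF(current) = 28 - 21 = 7

7


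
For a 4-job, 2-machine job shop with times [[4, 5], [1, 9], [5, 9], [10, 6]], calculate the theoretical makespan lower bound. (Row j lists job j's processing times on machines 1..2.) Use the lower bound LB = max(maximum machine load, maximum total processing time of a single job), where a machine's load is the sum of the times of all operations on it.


Machine loads:
  Machine 1: 4 + 1 + 5 + 10 = 20
  Machine 2: 5 + 9 + 9 + 6 = 29
Max machine load = 29
Job totals:
  Job 1: 9
  Job 2: 10
  Job 3: 14
  Job 4: 16
Max job total = 16
Lower bound = max(29, 16) = 29

29


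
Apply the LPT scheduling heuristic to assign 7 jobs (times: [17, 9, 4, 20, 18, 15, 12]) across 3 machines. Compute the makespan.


Sort jobs in decreasing order (LPT): [20, 18, 17, 15, 12, 9, 4]
Assign each job to the least loaded machine:
  Machine 1: jobs [20, 9, 4], load = 33
  Machine 2: jobs [18, 12], load = 30
  Machine 3: jobs [17, 15], load = 32
Makespan = max load = 33

33


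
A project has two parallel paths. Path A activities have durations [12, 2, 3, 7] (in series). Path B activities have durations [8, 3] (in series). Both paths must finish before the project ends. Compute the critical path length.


Path A total = 12 + 2 + 3 + 7 = 24
Path B total = 8 + 3 = 11
Critical path = longest path = max(24, 11) = 24

24


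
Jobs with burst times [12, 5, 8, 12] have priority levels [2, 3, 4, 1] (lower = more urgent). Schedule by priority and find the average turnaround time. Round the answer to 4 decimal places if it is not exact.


Sort by priority (ascending = highest first):
Order: [(1, 12), (2, 12), (3, 5), (4, 8)]
Completion times:
  Priority 1, burst=12, C=12
  Priority 2, burst=12, C=24
  Priority 3, burst=5, C=29
  Priority 4, burst=8, C=37
Average turnaround = 102/4 = 25.5

25.5


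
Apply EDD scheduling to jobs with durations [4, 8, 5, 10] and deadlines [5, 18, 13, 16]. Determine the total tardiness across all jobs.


Sort by due date (EDD order): [(4, 5), (5, 13), (10, 16), (8, 18)]
Compute completion times and tardiness:
  Job 1: p=4, d=5, C=4, tardiness=max(0,4-5)=0
  Job 2: p=5, d=13, C=9, tardiness=max(0,9-13)=0
  Job 3: p=10, d=16, C=19, tardiness=max(0,19-16)=3
  Job 4: p=8, d=18, C=27, tardiness=max(0,27-18)=9
Total tardiness = 12

12


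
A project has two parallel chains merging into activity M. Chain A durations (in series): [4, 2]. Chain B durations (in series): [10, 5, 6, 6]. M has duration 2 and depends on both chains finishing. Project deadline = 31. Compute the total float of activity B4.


Forward pass: ES(B4) = sum of predecessors on chain B = 21
EF = ES + duration = 21 + 6 = 27
Backward pass: LF(M) = deadline = 31; LS(M) = 31 - 2 = 29
LF(B4) = LS(M) - sum(successors on chain B) = 29 - 0 = 29
LS = LF - duration = 29 - 6 = 23
Total float = LS - ES = 23 - 21 = 2

2


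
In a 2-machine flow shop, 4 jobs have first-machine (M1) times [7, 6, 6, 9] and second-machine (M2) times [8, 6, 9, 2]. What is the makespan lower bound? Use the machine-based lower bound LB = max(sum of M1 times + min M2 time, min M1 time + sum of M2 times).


LB1 = sum(M1 times) + min(M2 times) = 28 + 2 = 30
LB2 = min(M1 times) + sum(M2 times) = 6 + 25 = 31
Lower bound = max(LB1, LB2) = max(30, 31) = 31

31


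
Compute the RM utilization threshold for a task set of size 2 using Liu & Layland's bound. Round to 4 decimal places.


Compute 2^(1/2) = 1.4142135624
Subtract 1: 1.4142135624 - 1 = 0.4142135624
Multiply by n: 2 * 0.4142135624 = 0.8284271248
Round to 4 dp: 0.8284

0.8284


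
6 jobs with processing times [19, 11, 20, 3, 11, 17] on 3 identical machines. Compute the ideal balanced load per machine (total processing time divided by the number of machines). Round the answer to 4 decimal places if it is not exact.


Total processing time = 19 + 11 + 20 + 3 + 11 + 17 = 81
Number of machines = 3
Ideal balanced load = 81 / 3 = 27.0

27.0


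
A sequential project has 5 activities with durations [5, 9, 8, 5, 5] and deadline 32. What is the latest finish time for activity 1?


LF(activity 1) = deadline - sum of successor durations
Successors: activities 2 through 5 with durations [9, 8, 5, 5]
Sum of successor durations = 27
LF = 32 - 27 = 5

5


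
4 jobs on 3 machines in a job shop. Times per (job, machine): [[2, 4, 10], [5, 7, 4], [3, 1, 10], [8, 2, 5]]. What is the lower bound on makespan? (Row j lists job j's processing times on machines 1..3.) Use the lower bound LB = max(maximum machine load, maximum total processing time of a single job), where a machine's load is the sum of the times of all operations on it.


Machine loads:
  Machine 1: 2 + 5 + 3 + 8 = 18
  Machine 2: 4 + 7 + 1 + 2 = 14
  Machine 3: 10 + 4 + 10 + 5 = 29
Max machine load = 29
Job totals:
  Job 1: 16
  Job 2: 16
  Job 3: 14
  Job 4: 15
Max job total = 16
Lower bound = max(29, 16) = 29

29


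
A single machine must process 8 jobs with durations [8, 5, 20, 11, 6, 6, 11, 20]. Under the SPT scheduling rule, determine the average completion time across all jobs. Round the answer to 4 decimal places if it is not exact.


Sort jobs by processing time (SPT order): [5, 6, 6, 8, 11, 11, 20, 20]
Compute completion times sequentially:
  Job 1: processing = 5, completes at 5
  Job 2: processing = 6, completes at 11
  Job 3: processing = 6, completes at 17
  Job 4: processing = 8, completes at 25
  Job 5: processing = 11, completes at 36
  Job 6: processing = 11, completes at 47
  Job 7: processing = 20, completes at 67
  Job 8: processing = 20, completes at 87
Sum of completion times = 295
Average completion time = 295/8 = 36.875

36.875


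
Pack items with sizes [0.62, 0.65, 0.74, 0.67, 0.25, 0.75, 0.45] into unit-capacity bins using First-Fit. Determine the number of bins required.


Place items sequentially using First-Fit:
  Item 0.62 -> new Bin 1
  Item 0.65 -> new Bin 2
  Item 0.74 -> new Bin 3
  Item 0.67 -> new Bin 4
  Item 0.25 -> Bin 1 (now 0.87)
  Item 0.75 -> new Bin 5
  Item 0.45 -> new Bin 6
Total bins used = 6

6


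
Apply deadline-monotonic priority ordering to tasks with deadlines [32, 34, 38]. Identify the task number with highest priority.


Sort tasks by relative deadline (ascending):
  Task 1: deadline = 32
  Task 2: deadline = 34
  Task 3: deadline = 38
Priority order (highest first): [1, 2, 3]
Highest priority task = 1

1


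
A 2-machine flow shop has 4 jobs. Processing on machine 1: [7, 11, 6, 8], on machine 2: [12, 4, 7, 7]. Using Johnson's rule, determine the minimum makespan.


Apply Johnson's rule:
  Group 1 (a <= b): [(3, 6, 7), (1, 7, 12)]
  Group 2 (a > b): [(4, 8, 7), (2, 11, 4)]
Optimal job order: [3, 1, 4, 2]
Schedule:
  Job 3: M1 done at 6, M2 done at 13
  Job 1: M1 done at 13, M2 done at 25
  Job 4: M1 done at 21, M2 done at 32
  Job 2: M1 done at 32, M2 done at 36
Makespan = 36

36


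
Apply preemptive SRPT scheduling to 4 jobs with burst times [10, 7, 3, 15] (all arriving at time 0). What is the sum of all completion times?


Since all jobs arrive at t=0, SRPT equals SPT ordering.
SPT order: [3, 7, 10, 15]
Completion times:
  Job 1: p=3, C=3
  Job 2: p=7, C=10
  Job 3: p=10, C=20
  Job 4: p=15, C=35
Total completion time = 3 + 10 + 20 + 35 = 68

68


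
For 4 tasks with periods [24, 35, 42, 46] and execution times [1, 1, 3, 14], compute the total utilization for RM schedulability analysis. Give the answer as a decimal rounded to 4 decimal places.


Compute individual utilizations (exact fractions):
  Task 1: C/T = 1/24 (approx. 0.0417)
  Task 2: C/T = 1/35 (approx. 0.0286)
  Task 3: C/T = 3/42 = 1/14 (approx. 0.0714)
  Task 4: C/T = 14/46 = 7/23 (approx. 0.3043)
Total utilization U = 1/24 + 1/35 + 1/14 + 7/23 = 1231/2760
Rounded to 4 decimal places: U = 0.4460
RM (Liu & Layland) bound for 4 tasks = 0.756828; compare with U = 1231/2760 (approx. 0.446014)
U <= bound, so schedulable by RM sufficient condition.

0.4460


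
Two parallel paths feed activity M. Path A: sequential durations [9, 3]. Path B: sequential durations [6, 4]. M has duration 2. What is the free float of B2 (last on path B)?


ES(B2) = sum of predecessors on chain B = 6
EF(B2) = ES + duration = 6 + 4 = 10
Successor of B2 is M. ES(M) = max(sum(A), sum(B)) = max(12, 10) = 12
Free float = ES(successor) - EF(current) = 12 - 10 = 2

2


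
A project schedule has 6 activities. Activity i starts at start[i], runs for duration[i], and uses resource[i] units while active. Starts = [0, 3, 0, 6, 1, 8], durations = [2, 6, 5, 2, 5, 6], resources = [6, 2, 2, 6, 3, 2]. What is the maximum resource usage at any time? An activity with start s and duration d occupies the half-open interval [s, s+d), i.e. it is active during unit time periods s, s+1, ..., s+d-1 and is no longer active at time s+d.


Each activity i is active on [start_i, start_i + duration_i).
Compute total resource usage per time slot:
  t=0: active resources = [6, 2], total = 8
  t=1: active resources = [6, 2, 3], total = 11
  t=2: active resources = [2, 3], total = 5
  t=3: active resources = [2, 2, 3], total = 7
  t=4: active resources = [2, 2, 3], total = 7
  t=5: active resources = [2, 3], total = 5
  t=6: active resources = [2, 6], total = 8
  t=7: active resources = [2, 6], total = 8
  t=8: active resources = [2, 2], total = 4
  t=9: active resources = [2], total = 2
  t=10: active resources = [2], total = 2
  t=11: active resources = [2], total = 2
  t=12: active resources = [2], total = 2
  t=13: active resources = [2], total = 2
Peak resource demand = 11

11


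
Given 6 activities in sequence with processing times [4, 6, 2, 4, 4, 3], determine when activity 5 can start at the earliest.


Activity 5 starts after activities 1 through 4 complete.
Predecessor durations: [4, 6, 2, 4]
ES = 4 + 6 + 2 + 4 = 16

16


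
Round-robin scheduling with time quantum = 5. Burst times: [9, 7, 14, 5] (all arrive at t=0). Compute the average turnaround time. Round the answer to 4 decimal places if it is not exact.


Time quantum = 5
Execution trace:
  J1 runs 5 units, time = 5
  J2 runs 5 units, time = 10
  J3 runs 5 units, time = 15
  J4 runs 5 units, time = 20
  J1 runs 4 units, time = 24
  J2 runs 2 units, time = 26
  J3 runs 5 units, time = 31
  J3 runs 4 units, time = 35
Finish times: [24, 26, 35, 20]
Average turnaround = 105/4 = 26.25

26.25


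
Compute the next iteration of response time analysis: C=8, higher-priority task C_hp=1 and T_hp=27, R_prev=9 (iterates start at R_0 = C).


R_next = C + ceil(R_prev / T_hp) * C_hp
ceil(9 / 27) = ceil(0.3333) = 1
Interference = 1 * 1 = 1
R_next = 8 + 1 = 9
R_next = R_prev, so the iteration has converged (response time = 9).

9


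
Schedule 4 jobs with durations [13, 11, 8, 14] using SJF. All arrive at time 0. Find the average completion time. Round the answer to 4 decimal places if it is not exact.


SJF order (ascending): [8, 11, 13, 14]
Completion times:
  Job 1: burst=8, C=8
  Job 2: burst=11, C=19
  Job 3: burst=13, C=32
  Job 4: burst=14, C=46
Average completion = 105/4 = 26.25

26.25


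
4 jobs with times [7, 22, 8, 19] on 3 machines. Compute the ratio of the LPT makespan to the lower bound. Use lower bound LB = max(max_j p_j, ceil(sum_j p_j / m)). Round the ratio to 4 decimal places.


LPT order: [22, 19, 8, 7]
Machine loads after assignment: [22, 19, 15]
LPT makespan = 22
Lower bound = max(max_job, ceil(total/3)) = max(22, 19) = 22
Ratio = 22 / 22 = 1.0

1.0


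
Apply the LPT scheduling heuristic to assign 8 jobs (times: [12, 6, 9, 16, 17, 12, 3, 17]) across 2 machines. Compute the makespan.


Sort jobs in decreasing order (LPT): [17, 17, 16, 12, 12, 9, 6, 3]
Assign each job to the least loaded machine:
  Machine 1: jobs [17, 16, 9, 3], load = 45
  Machine 2: jobs [17, 12, 12, 6], load = 47
Makespan = max load = 47

47


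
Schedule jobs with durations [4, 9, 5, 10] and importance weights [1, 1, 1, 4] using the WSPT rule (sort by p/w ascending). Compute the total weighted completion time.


Compute p/w ratios and sort ascending (WSPT): [(10, 4), (4, 1), (5, 1), (9, 1)]
Compute weighted completion times:
  Job (p=10,w=4): C=10, w*C=4*10=40
  Job (p=4,w=1): C=14, w*C=1*14=14
  Job (p=5,w=1): C=19, w*C=1*19=19
  Job (p=9,w=1): C=28, w*C=1*28=28
Total weighted completion time = 101

101


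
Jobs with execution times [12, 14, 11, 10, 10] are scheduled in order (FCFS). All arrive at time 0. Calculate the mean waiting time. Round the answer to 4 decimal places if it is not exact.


FCFS order (as given): [12, 14, 11, 10, 10]
Waiting times:
  Job 1: wait = 0
  Job 2: wait = 12
  Job 3: wait = 26
  Job 4: wait = 37
  Job 5: wait = 47
Sum of waiting times = 122
Average waiting time = 122/5 = 24.4

24.4


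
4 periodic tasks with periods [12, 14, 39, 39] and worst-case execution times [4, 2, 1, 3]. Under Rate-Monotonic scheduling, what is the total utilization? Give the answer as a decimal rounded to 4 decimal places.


Compute individual utilizations (exact fractions):
  Task 1: C/T = 4/12 = 1/3 (approx. 0.3333)
  Task 2: C/T = 2/14 = 1/7 (approx. 0.1429)
  Task 3: C/T = 1/39 (approx. 0.0256)
  Task 4: C/T = 3/39 = 1/13 (approx. 0.0769)
Total utilization U = 1/3 + 1/7 + 1/39 + 1/13 = 158/273
Rounded to 4 decimal places: U = 0.5788
RM (Liu & Layland) bound for 4 tasks = 0.756828; compare with U = 158/273 (approx. 0.578755)
U <= bound, so schedulable by RM sufficient condition.

0.5788


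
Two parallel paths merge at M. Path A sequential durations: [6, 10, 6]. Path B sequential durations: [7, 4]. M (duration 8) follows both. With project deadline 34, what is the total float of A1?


Forward pass: ES(A1) = sum of predecessors on chain A = 0
EF = ES + duration = 0 + 6 = 6
Backward pass: LF(M) = deadline = 34; LS(M) = 34 - 8 = 26
LF(A1) = LS(M) - sum(successors on chain A) = 26 - 16 = 10
LS = LF - duration = 10 - 6 = 4
Total float = LS - ES = 4 - 0 = 4

4
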